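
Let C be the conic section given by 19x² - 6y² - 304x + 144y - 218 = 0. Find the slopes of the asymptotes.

√114/6 and -√114/6

19(x² - 16x) -6(y² - 24y) = 218
Complete the square in x and y: 19(x - 8)² -6(y - 12)² = 218 + 1216 - 864 = 570
Divide through by 570 to get (x - 8)²/30 - (y - 12)²/95 = 1.
Hyperbola, center (8, 12), transverse axis horizontal; a² = 30, b² = 95.
For a horizontal hyperbola the asymptotes have slope ±b/a.
Here that is ±√95/√30 = ±√114/6.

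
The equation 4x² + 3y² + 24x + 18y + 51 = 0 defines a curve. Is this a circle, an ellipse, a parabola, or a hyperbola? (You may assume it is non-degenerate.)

No xy term. Coefficients of x² and y² are A = 4, C = 3.
A and C have the same sign but A ≠ C ⇒ ellipse.

ellipse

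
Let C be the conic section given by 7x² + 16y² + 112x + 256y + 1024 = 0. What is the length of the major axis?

16

7(x² + 16x) + 16(y² + 16y) = -1024
Complete the square: 7(x + 8)² + 16(y + 8)² = -1024 + 448 + 1024 = 448
Dividing both sides by 448: (x + 8)²/64 + (y + 8)²/28 = 1
Ellipse, center (-8, -8), major axis horizontal; a² = 64, b² = 28.
a² = 64 so a = 8; the major axis has length 2a = 16.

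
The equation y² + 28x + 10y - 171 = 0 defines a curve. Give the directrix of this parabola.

x = 14

Only y is squared. Complete the square in y: (y + 5)² = -28(x - 7).
Vertex (7, -5); 4p = -28 so p = -7. Opens left.
Directrix is the vertical line x = h − p = 7 − (-7) = 14.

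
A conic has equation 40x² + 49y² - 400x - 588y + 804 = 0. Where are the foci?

40(x² - 10x) + 49(y² - 12y) = -804
Complete the square in x and y: 40(x - 5)² + 49(y - 6)² = -804 + 1000 + 1764 = 1960
Divide by 1960: (x - 5)²/49 + (y - 6)²/40 = 1
Ellipse, center (5, 6), major axis horizontal; a² = 49, b² = 40.
c² = a² - b² = 49 - 40 = 9, so c = 3.
Foci lie on the horizontal axis through the center: (h ± c, k).

(2, 6) and (8, 6)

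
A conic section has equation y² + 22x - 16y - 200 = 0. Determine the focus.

Only y is squared. Complete the square in y: (y - 8)² = -22(x - 12).
Vertex (12, 8); 4p = -22 so p = -11/2. Opens left.
Focus is p units from the vertex along the axis: (h + p, k).

(13/2, 8)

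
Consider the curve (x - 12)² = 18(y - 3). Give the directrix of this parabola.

Vertex (12, 3); 4p = 18 so p = 9/2. Opens up.
Directrix is the horizontal line y = k − p = 3 − (9/2) = -3/2.

y = -3/2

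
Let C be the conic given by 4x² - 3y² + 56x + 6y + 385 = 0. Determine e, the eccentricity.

e = √7/2

Collect terms: 4(x² + 14x) -3(y² - 2y) = -385
Complete the square: 4(x + 7)² -3(y - 1)² = -385 + 196 - 3 = -192
Divide by -192: (y - 1)²/64 - (x + 7)²/48 = 1
Hyperbola, center (-7, 1), transverse axis vertical; a² = 64, b² = 48.
c² = a² + b² = 112, so c = 4√7.
e = c/a = 4√7/8 = √7/2.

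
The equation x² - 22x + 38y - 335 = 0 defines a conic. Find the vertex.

(11, 12)

Only x is squared. Complete the square in x: (x - 11)² = -38(y - 12).
Vertex (11, 12); 4p = -38 so p = -19/2. Opens down.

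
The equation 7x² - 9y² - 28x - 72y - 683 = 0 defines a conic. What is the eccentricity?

e = 4/3

Rearranging, 7(x² - 4x) -9(y² + 8y) = 683.
Complete the square: 7(x - 2)² -9(y + 4)² = 683 + 28 - 144 = 567
Divide through by 567 to get (x - 2)²/81 - (y + 4)²/63 = 1.
Hyperbola, center (2, -4), transverse axis horizontal; a² = 81, b² = 63.
c² = a² + b² = 144, so c = 12.
e = c/a = 12/9 = 4/3.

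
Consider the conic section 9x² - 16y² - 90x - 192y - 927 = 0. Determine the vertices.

(-3, -6) and (13, -6)

Rearranging, 9(x² - 10x) -16(y² + 12y) = 927.
Completing the square gives 9(x - 5)² -16(y + 6)² = 927 + 225 - 576 = 576.
Divide through by 576 to get (x - 5)²/64 - (y + 6)²/36 = 1.
Hyperbola, center (5, -6), transverse axis horizontal; a² = 64, b² = 36.
a = 8. Vertices at (h ± a, k).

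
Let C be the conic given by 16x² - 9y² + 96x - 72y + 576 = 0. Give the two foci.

(-3, -14) and (-3, 6)

Group: 16(x² + 6x) -9(y² + 8y) = -576
Complete the square in x and y: 16(x + 3)² -9(y + 4)² = -576 + 144 - 144 = -576
Divide by -576: (y + 4)²/64 - (x + 3)²/36 = 1
Hyperbola, center (-3, -4), transverse axis vertical; a² = 64, b² = 36.
c² = a² + b² = 64 + 36 = 100, so c = 10.
Foci lie on the vertical axis through the center: (h, k ± c).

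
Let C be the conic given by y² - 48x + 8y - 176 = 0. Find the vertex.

Only y is squared. Complete the square in y: (y + 4)² = 48(x + 4).
Vertex (-4, -4); 4p = 48 so p = 12. Opens right.

(-4, -4)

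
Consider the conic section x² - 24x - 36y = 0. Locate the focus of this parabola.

(12, 5)

Only x is squared. Complete the square in x: (x - 12)² = 36(y + 4).
Vertex (12, -4); 4p = 36 so p = 9. Opens up.
Focus is p units from the vertex along the axis: (h, k + p).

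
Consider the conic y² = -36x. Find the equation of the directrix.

x = 9

Vertex (0, 0); 4p = -36 so p = -9. Opens left.
Directrix is the vertical line x = h − p = 0 − (-9) = 9.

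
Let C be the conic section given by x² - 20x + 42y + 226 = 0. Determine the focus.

(10, -27/2)

Only x is squared. Complete the square in x: (x - 10)² = -42(y + 3).
Vertex (10, -3); 4p = -42 so p = -21/2. Opens down.
Focus is p units from the vertex along the axis: (h, k + p).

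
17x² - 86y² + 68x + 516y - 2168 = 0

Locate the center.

17(x² + 4x) -86(y² - 6y) = 2168
Complete the square: 17(x + 2)² -86(y - 3)² = 2168 + 68 - 774 = 1462
Dividing both sides by 1462: (x + 2)²/86 - (y - 3)²/17 = 1
Hyperbola with center (-2, 3).

(-2, 3)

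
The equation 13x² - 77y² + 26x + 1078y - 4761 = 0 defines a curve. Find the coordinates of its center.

(-1, 7)

Rearranging, 13(x² + 2x) -77(y² - 14y) = 4761.
Complete the square: 13(x + 1)² -77(y - 7)² = 4761 + 13 - 3773 = 1001
Dividing both sides by 1001: (x + 1)²/77 - (y - 7)²/13 = 1
Hyperbola with center (-1, 7).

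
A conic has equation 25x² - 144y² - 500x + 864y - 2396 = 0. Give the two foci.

25(x² - 20x) -144(y² - 6y) = 2396
Complete the square: 25(x - 10)² -144(y - 3)² = 2396 + 2500 - 1296 = 3600
Divide by 3600: (x - 10)²/144 - (y - 3)²/25 = 1
Hyperbola, center (10, 3), transverse axis horizontal; a² = 144, b² = 25.
c² = a² + b² = 144 + 25 = 169, so c = 13.
Foci lie on the horizontal axis through the center: (h ± c, k).

(-3, 3) and (23, 3)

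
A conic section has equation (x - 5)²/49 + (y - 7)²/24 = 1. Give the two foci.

Center (5, 7). The larger denominator 49 sits under the x-term, so the major axis is horizontal; a² = 49, b² = 24.
c² = a² - b² = 49 - 24 = 25, so c = 5.
Foci lie on the horizontal axis through the center: (h ± c, k).

(0, 7) and (10, 7)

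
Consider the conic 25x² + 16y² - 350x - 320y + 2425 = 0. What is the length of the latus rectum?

32/5

Group: 25(x² - 14x) + 16(y² - 20y) = -2425
Completing the square gives 25(x - 7)² + 16(y - 10)² = -2425 + 1225 + 1600 = 400.
Dividing both sides by 400: (x - 7)²/16 + (y - 10)²/25 = 1
Ellipse, center (7, 10), major axis vertical; a² = 25, b² = 16.
Latus rectum length = 2b²/a = 2·16/5 = 32/5.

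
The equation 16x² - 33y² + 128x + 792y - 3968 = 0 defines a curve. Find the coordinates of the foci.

16(x² + 8x) -33(y² - 24y) = 3968
Completing the square gives 16(x + 4)² -33(y - 12)² = 3968 + 256 - 4752 = -528.
Divide through by -528 to get (y - 12)²/16 - (x + 4)²/33 = 1.
Hyperbola, center (-4, 12), transverse axis vertical; a² = 16, b² = 33.
c² = a² + b² = 16 + 33 = 49, so c = 7.
Foci lie on the vertical axis through the center: (h, k ± c).

(-4, 5) and (-4, 19)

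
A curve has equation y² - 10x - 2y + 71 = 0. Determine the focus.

(19/2, 1)

Only y is squared. Complete the square in y: (y - 1)² = 10(x - 7).
Vertex (7, 1); 4p = 10 so p = 5/2. Opens right.
Focus is p units from the vertex along the axis: (h + p, k).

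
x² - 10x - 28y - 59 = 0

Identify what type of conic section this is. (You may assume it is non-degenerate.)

No xy term. Coefficients of x² and y² are A = 1, C = 0.
Exactly one squared variable ⇒ parabola.

parabola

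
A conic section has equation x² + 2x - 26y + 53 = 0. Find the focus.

Only x is squared. Complete the square in x: (x + 1)² = 26(y - 2).
Vertex (-1, 2); 4p = 26 so p = 13/2. Opens up.
Focus is p units from the vertex along the axis: (h, k + p).

(-1, 17/2)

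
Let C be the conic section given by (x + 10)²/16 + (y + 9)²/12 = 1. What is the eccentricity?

Center (-10, -9). The larger denominator 16 sits under the x-term, so the major axis is horizontal; a² = 16, b² = 12.
c² = a² - b² = 4, so c = 2.
e = c/a = 2/4 = 1/2.

e = 1/2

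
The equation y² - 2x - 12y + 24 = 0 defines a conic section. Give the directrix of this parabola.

Only y is squared. Complete the square in y: (y - 6)² = 2(x + 6).
Vertex (-6, 6); 4p = 2 so p = 1/2. Opens right.
Directrix is the vertical line x = h − p = -6 − (1/2) = -13/2.

x = -13/2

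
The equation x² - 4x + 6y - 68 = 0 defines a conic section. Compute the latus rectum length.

Only x is squared. Complete the square in x: (x - 2)² = -6(y - 12).
Vertex (2, 12); 4p = -6 so p = -3/2. Opens down.
Latus rectum length = |4p| = 6.

6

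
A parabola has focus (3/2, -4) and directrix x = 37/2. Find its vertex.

The vertex is the midpoint between the focus and the directrix along the axis of symmetry.
Axis is horizontal (directrix is vertical). Vertex x-coordinate = (3/2 + 37/2)/2 = 10; y-coordinate = -4.

(10, -4)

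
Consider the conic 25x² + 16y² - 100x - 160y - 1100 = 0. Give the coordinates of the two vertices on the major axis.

25(x² - 4x) + 16(y² - 10y) = 1100
Complete the square: 25(x - 2)² + 16(y - 5)² = 1100 + 100 + 400 = 1600
Dividing both sides by 1600: (x - 2)²/64 + (y - 5)²/100 = 1
Ellipse, center (2, 5), major axis vertical; a² = 100, b² = 64.
a = 10. Vertices at (h, k ± a).

(2, -5) and (2, 15)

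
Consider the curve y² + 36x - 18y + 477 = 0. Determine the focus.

Only y is squared. Complete the square in y: (y - 9)² = -36(x + 11).
Vertex (-11, 9); 4p = -36 so p = -9. Opens left.
Focus is p units from the vertex along the axis: (h + p, k).

(-20, 9)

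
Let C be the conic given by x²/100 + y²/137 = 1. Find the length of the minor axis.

Center (0, 0). The larger denominator 137 sits under the y-term, so the major axis is vertical; a² = 137, b² = 100.
b² = 100 so b = 10; the minor axis has length 2b = 20.

20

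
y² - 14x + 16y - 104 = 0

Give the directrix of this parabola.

x = -31/2

Only y is squared. Complete the square in y: (y + 8)² = 14(x + 12).
Vertex (-12, -8); 4p = 14 so p = 7/2. Opens right.
Directrix is the vertical line x = h − p = -12 − (7/2) = -31/2.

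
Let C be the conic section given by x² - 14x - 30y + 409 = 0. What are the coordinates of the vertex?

Only x is squared. Complete the square in x: (x - 7)² = 30(y - 12).
Vertex (7, 12); 4p = 30 so p = 15/2. Opens up.

(7, 12)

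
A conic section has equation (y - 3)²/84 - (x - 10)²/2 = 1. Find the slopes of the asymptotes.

√42 and -√42

Center (10, 3). The positive term is the y-term, so the transverse axis is vertical; a² = 84, b² = 2.
For a vertical hyperbola the asymptotes have slope ±a/b.
Here that is ±2√21/√2 = ±√42.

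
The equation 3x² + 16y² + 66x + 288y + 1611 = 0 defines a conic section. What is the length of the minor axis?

2√3

Group the x- and y-terms: 3(x² + 22x) + 16(y² + 18y) = -1611
Complete the square in x and y: 3(x + 11)² + 16(y + 9)² = -1611 + 363 + 1296 = 48
Dividing both sides by 48: (x + 11)²/16 + (y + 9)²/3 = 1
Ellipse, center (-11, -9), major axis horizontal; a² = 16, b² = 3.
b² = 3 so b = √3; the minor axis has length 2b = 2√3.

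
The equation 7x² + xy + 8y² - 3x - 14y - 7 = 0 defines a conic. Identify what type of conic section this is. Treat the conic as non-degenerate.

ellipse

A = 7, B = 1, C = 8.
Discriminant B² − 4AC = 1² − 4·7·8 = -223.
B² − 4AC < 0 ⇒ ellipse.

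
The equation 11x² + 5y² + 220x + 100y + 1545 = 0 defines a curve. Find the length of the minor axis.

2√5

Group the x- and y-terms: 11(x² + 20x) + 5(y² + 20y) = -1545
Complete the square in x and y: 11(x + 10)² + 5(y + 10)² = -1545 + 1100 + 500 = 55
Dividing both sides by 55: (x + 10)²/5 + (y + 10)²/11 = 1
Ellipse, center (-10, -10), major axis vertical; a² = 11, b² = 5.
b² = 5 so b = √5; the minor axis has length 2b = 2√5.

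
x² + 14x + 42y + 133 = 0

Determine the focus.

Only x is squared. Complete the square in x: (x + 7)² = -42(y + 2).
Vertex (-7, -2); 4p = -42 so p = -21/2. Opens down.
Focus is p units from the vertex along the axis: (h, k + p).

(-7, -25/2)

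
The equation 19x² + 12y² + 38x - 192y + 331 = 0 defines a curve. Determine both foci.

(-1, 8 - √14) and (-1, 8 + √14)

Collect terms: 19(x² + 2x) + 12(y² - 16y) = -331
Complete the square: 19(x + 1)² + 12(y - 8)² = -331 + 19 + 768 = 456
Dividing both sides by 456: (x + 1)²/24 + (y - 8)²/38 = 1
Ellipse, center (-1, 8), major axis vertical; a² = 38, b² = 24.
c² = a² - b² = 38 - 24 = 14, so c = √14.
Foci lie on the vertical axis through the center: (h, k ± c).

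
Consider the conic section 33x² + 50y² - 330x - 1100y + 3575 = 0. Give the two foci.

(5 - √34, 11) and (5 + √34, 11)

33(x² - 10x) + 50(y² - 22y) = -3575
Completing the square gives 33(x - 5)² + 50(y - 11)² = -3575 + 825 + 6050 = 3300.
Divide through by 3300 to get (x - 5)²/100 + (y - 11)²/66 = 1.
Ellipse, center (5, 11), major axis horizontal; a² = 100, b² = 66.
c² = a² - b² = 100 - 66 = 34, so c = √34.
Foci lie on the horizontal axis through the center: (h ± c, k).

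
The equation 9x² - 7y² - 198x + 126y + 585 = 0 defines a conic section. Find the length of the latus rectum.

Rearranging, 9(x² - 22x) -7(y² - 18y) = -585.
Complete the square in x and y: 9(x - 11)² -7(y - 9)² = -585 + 1089 - 567 = -63
Dividing both sides by -63: (y - 9)²/9 - (x - 11)²/7 = 1
Hyperbola, center (11, 9), transverse axis vertical; a² = 9, b² = 7.
Latus rectum length = 2b²/a = 2·7/3 = 14/3.

14/3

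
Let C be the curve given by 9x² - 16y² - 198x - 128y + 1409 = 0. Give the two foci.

(11, -14) and (11, 6)

9(x² - 22x) -16(y² + 8y) = -1409
Completing the square gives 9(x - 11)² -16(y + 4)² = -1409 + 1089 - 256 = -576.
Divide through by -576 to get (y + 4)²/36 - (x - 11)²/64 = 1.
Hyperbola, center (11, -4), transverse axis vertical; a² = 36, b² = 64.
c² = a² + b² = 36 + 64 = 100, so c = 10.
Foci lie on the vertical axis through the center: (h, k ± c).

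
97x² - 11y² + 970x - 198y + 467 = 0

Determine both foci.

(-5 - 6√3, -9) and (-5 + 6√3, -9)

Group the x- and y-terms: 97(x² + 10x) -11(y² + 18y) = -467
Complete the square: 97(x + 5)² -11(y + 9)² = -467 + 2425 - 891 = 1067
Dividing both sides by 1067: (x + 5)²/11 - (y + 9)²/97 = 1
Hyperbola, center (-5, -9), transverse axis horizontal; a² = 11, b² = 97.
c² = a² + b² = 11 + 97 = 108, so c = 6√3.
Foci lie on the horizontal axis through the center: (h ± c, k).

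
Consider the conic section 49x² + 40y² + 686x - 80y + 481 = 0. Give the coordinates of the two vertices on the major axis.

(-7, -6) and (-7, 8)

49(x² + 14x) + 40(y² - 2y) = -481
49(x + 7)² + 40(y - 1)² = -481 + 2401 + 40 = 1960
Divide by 1960: (x + 7)²/40 + (y - 1)²/49 = 1
Ellipse, center (-7, 1), major axis vertical; a² = 49, b² = 40.
a = 7. Vertices at (h, k ± a).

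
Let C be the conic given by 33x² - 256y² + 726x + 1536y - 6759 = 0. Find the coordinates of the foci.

33(x² + 22x) -256(y² - 6y) = 6759
Completing the square gives 33(x + 11)² -256(y - 3)² = 6759 + 3993 - 2304 = 8448.
Dividing both sides by 8448: (x + 11)²/256 - (y - 3)²/33 = 1
Hyperbola, center (-11, 3), transverse axis horizontal; a² = 256, b² = 33.
c² = a² + b² = 256 + 33 = 289, so c = 17.
Foci lie on the horizontal axis through the center: (h ± c, k).

(-28, 3) and (6, 3)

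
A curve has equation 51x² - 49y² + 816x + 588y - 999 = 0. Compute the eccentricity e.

Group: 51(x² + 16x) -49(y² - 12y) = 999
Complete the square in x and y: 51(x + 8)² -49(y - 6)² = 999 + 3264 - 1764 = 2499
Divide through by 2499 to get (x + 8)²/49 - (y - 6)²/51 = 1.
Hyperbola, center (-8, 6), transverse axis horizontal; a² = 49, b² = 51.
c² = a² + b² = 100, so c = 10.
e = c/a = 10/7.

e = 10/7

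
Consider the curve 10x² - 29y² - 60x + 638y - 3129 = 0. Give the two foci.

Group: 10(x² - 6x) -29(y² - 22y) = 3129
Complete the square in x and y: 10(x - 3)² -29(y - 11)² = 3129 + 90 - 3509 = -290
Dividing both sides by -290: (y - 11)²/10 - (x - 3)²/29 = 1
Hyperbola, center (3, 11), transverse axis vertical; a² = 10, b² = 29.
c² = a² + b² = 10 + 29 = 39, so c = √39.
Foci lie on the vertical axis through the center: (h, k ± c).

(3, 11 - √39) and (3, 11 + √39)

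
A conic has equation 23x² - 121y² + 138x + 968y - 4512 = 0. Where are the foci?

(-15, 4) and (9, 4)

Group: 23(x² + 6x) -121(y² - 8y) = 4512
Complete the square in x and y: 23(x + 3)² -121(y - 4)² = 4512 + 207 - 1936 = 2783
Divide by 2783: (x + 3)²/121 - (y - 4)²/23 = 1
Hyperbola, center (-3, 4), transverse axis horizontal; a² = 121, b² = 23.
c² = a² + b² = 121 + 23 = 144, so c = 12.
Foci lie on the horizontal axis through the center: (h ± c, k).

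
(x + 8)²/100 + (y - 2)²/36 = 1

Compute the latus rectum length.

36/5

Center (-8, 2). The larger denominator 100 sits under the x-term, so the major axis is horizontal; a² = 100, b² = 36.
Latus rectum length = 2b²/a = 2·36/10 = 36/5.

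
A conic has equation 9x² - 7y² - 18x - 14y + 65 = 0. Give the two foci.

Rearranging, 9(x² - 2x) -7(y² + 2y) = -65.
Completing the square gives 9(x - 1)² -7(y + 1)² = -65 + 9 - 7 = -63.
Dividing both sides by -63: (y + 1)²/9 - (x - 1)²/7 = 1
Hyperbola, center (1, -1), transverse axis vertical; a² = 9, b² = 7.
c² = a² + b² = 9 + 7 = 16, so c = 4.
Foci lie on the vertical axis through the center: (h, k ± c).

(1, -5) and (1, 3)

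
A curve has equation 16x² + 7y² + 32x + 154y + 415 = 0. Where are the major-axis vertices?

Group: 16(x² + 2x) + 7(y² + 22y) = -415
Complete the square: 16(x + 1)² + 7(y + 11)² = -415 + 16 + 847 = 448
Divide through by 448 to get (x + 1)²/28 + (y + 11)²/64 = 1.
Ellipse, center (-1, -11), major axis vertical; a² = 64, b² = 28.
a = 8. Vertices at (h, k ± a).

(-1, -19) and (-1, -3)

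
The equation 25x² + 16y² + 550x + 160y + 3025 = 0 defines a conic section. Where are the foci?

(-11, -8) and (-11, -2)

Collect terms: 25(x² + 22x) + 16(y² + 10y) = -3025
Complete the square in x and y: 25(x + 11)² + 16(y + 5)² = -3025 + 3025 + 400 = 400
Divide by 400: (x + 11)²/16 + (y + 5)²/25 = 1
Ellipse, center (-11, -5), major axis vertical; a² = 25, b² = 16.
c² = a² - b² = 25 - 16 = 9, so c = 3.
Foci lie on the vertical axis through the center: (h, k ± c).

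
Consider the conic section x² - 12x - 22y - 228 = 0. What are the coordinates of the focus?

(6, -13/2)

Only x is squared. Complete the square in x: (x - 6)² = 22(y + 12).
Vertex (6, -12); 4p = 22 so p = 11/2. Opens up.
Focus is p units from the vertex along the axis: (h, k + p).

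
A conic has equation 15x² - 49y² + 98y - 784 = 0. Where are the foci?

Group: 15x² -49(y² - 2y) = 784
Completing the square gives 15x² -49(y - 1)² = 784 + 0 - 49 = 735.
Dividing both sides by 735: x²/49 - (y - 1)²/15 = 1
Hyperbola, center (0, 1), transverse axis horizontal; a² = 49, b² = 15.
c² = a² + b² = 49 + 15 = 64, so c = 8.
Foci lie on the horizontal axis through the center: (h ± c, k).

(-8, 1) and (8, 1)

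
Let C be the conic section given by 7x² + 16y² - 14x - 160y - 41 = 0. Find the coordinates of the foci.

(-5, 5) and (7, 5)

Group: 7(x² - 2x) + 16(y² - 10y) = 41
Completing the square gives 7(x - 1)² + 16(y - 5)² = 41 + 7 + 400 = 448.
Dividing both sides by 448: (x - 1)²/64 + (y - 5)²/28 = 1
Ellipse, center (1, 5), major axis horizontal; a² = 64, b² = 28.
c² = a² - b² = 64 - 28 = 36, so c = 6.
Foci lie on the horizontal axis through the center: (h ± c, k).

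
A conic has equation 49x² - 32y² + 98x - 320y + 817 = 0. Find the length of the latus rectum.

64/7

Group: 49(x² + 2x) -32(y² + 10y) = -817
Completing the square gives 49(x + 1)² -32(y + 5)² = -817 + 49 - 800 = -1568.
Divide through by -1568 to get (y + 5)²/49 - (x + 1)²/32 = 1.
Hyperbola, center (-1, -5), transverse axis vertical; a² = 49, b² = 32.
Latus rectum length = 2b²/a = 2·32/7 = 64/7.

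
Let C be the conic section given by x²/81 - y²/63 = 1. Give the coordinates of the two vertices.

Center (0, 0). The positive term is the x-term, so the transverse axis is horizontal; a² = 81, b² = 63.
a = 9. Vertices at (h ± a, k).

(-9, 0) and (9, 0)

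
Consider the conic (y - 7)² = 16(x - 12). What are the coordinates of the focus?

Vertex (12, 7); 4p = 16 so p = 4. Opens right.
Focus is p units from the vertex along the axis: (h + p, k).

(16, 7)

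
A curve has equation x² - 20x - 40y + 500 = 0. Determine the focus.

(10, 20)

Only x is squared. Complete the square in x: (x - 10)² = 40(y - 10).
Vertex (10, 10); 4p = 40 so p = 10. Opens up.
Focus is p units from the vertex along the axis: (h, k + p).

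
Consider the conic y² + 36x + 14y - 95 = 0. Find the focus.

Only y is squared. Complete the square in y: (y + 7)² = -36(x - 4).
Vertex (4, -7); 4p = -36 so p = -9. Opens left.
Focus is p units from the vertex along the axis: (h + p, k).

(-5, -7)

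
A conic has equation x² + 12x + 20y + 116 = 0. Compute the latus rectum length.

20

Only x is squared. Complete the square in x: (x + 6)² = -20(y + 4).
Vertex (-6, -4); 4p = -20 so p = -5. Opens down.
Latus rectum length = |4p| = 20.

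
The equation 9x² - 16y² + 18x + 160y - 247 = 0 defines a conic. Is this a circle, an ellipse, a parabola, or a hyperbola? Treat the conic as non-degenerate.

No xy term. Coefficients of x² and y² are A = 9, C = -16.
A and C have opposite signs ⇒ hyperbola.

hyperbola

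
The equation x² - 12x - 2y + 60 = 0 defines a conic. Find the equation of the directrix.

y = 23/2

Only x is squared. Complete the square in x: (x - 6)² = 2(y - 12).
Vertex (6, 12); 4p = 2 so p = 1/2. Opens up.
Directrix is the horizontal line y = k − p = 12 − (1/2) = 23/2.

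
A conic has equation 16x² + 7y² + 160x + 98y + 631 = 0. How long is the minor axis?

2√7

Group: 16(x² + 10x) + 7(y² + 14y) = -631
Completing the square gives 16(x + 5)² + 7(y + 7)² = -631 + 400 + 343 = 112.
Divide by 112: (x + 5)²/7 + (y + 7)²/16 = 1
Ellipse, center (-5, -7), major axis vertical; a² = 16, b² = 7.
b² = 7 so b = √7; the minor axis has length 2b = 2√7.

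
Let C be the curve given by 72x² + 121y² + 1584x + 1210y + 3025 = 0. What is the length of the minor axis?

12√2

72(x² + 22x) + 121(y² + 10y) = -3025
72(x + 11)² + 121(y + 5)² = -3025 + 8712 + 3025 = 8712
Divide by 8712: (x + 11)²/121 + (y + 5)²/72 = 1
Ellipse, center (-11, -5), major axis horizontal; a² = 121, b² = 72.
b² = 72 so b = 6√2; the minor axis has length 2b = 12√2.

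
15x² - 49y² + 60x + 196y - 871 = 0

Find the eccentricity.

Collect terms: 15(x² + 4x) -49(y² - 4y) = 871
Completing the square gives 15(x + 2)² -49(y - 2)² = 871 + 60 - 196 = 735.
Dividing both sides by 735: (x + 2)²/49 - (y - 2)²/15 = 1
Hyperbola, center (-2, 2), transverse axis horizontal; a² = 49, b² = 15.
c² = a² + b² = 64, so c = 8.
e = c/a = 8/7.

e = 8/7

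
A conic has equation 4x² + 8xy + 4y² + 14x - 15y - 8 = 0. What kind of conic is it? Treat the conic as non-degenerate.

A = 4, B = 8, C = 4.
Discriminant B² − 4AC = 8² − 4·4·4 = 0.
B² − 4AC = 0 ⇒ parabola.

parabola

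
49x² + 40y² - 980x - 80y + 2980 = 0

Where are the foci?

(10, -2) and (10, 4)

Collect terms: 49(x² - 20x) + 40(y² - 2y) = -2980
Complete the square in x and y: 49(x - 10)² + 40(y - 1)² = -2980 + 4900 + 40 = 1960
Divide through by 1960 to get (x - 10)²/40 + (y - 1)²/49 = 1.
Ellipse, center (10, 1), major axis vertical; a² = 49, b² = 40.
c² = a² - b² = 49 - 40 = 9, so c = 3.
Foci lie on the vertical axis through the center: (h, k ± c).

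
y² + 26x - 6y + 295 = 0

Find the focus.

Only y is squared. Complete the square in y: (y - 3)² = -26(x + 11).
Vertex (-11, 3); 4p = -26 so p = -13/2. Opens left.
Focus is p units from the vertex along the axis: (h + p, k).

(-35/2, 3)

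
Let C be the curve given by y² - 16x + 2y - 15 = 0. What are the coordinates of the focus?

(3, -1)

Only y is squared. Complete the square in y: (y + 1)² = 16(x + 1).
Vertex (-1, -1); 4p = 16 so p = 4. Opens right.
Focus is p units from the vertex along the axis: (h + p, k).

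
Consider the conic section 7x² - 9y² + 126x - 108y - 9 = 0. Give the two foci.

(-17, -6) and (-1, -6)

Group: 7(x² + 18x) -9(y² + 12y) = 9
Complete the square: 7(x + 9)² -9(y + 6)² = 9 + 567 - 324 = 252
Divide through by 252 to get (x + 9)²/36 - (y + 6)²/28 = 1.
Hyperbola, center (-9, -6), transverse axis horizontal; a² = 36, b² = 28.
c² = a² + b² = 36 + 28 = 64, so c = 8.
Foci lie on the horizontal axis through the center: (h ± c, k).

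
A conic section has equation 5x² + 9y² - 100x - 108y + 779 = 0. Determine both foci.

Group the x- and y-terms: 5(x² - 20x) + 9(y² - 12y) = -779
5(x - 10)² + 9(y - 6)² = -779 + 500 + 324 = 45
Divide through by 45 to get (x - 10)²/9 + (y - 6)²/5 = 1.
Ellipse, center (10, 6), major axis horizontal; a² = 9, b² = 5.
c² = a² - b² = 9 - 5 = 4, so c = 2.
Foci lie on the horizontal axis through the center: (h ± c, k).

(8, 6) and (12, 6)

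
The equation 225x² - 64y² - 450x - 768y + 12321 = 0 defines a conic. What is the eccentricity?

e = 17/15

Collect terms: 225(x² - 2x) -64(y² + 12y) = -12321
225(x - 1)² -64(y + 6)² = -12321 + 225 - 2304 = -14400
Divide through by -14400 to get (y + 6)²/225 - (x - 1)²/64 = 1.
Hyperbola, center (1, -6), transverse axis vertical; a² = 225, b² = 64.
c² = a² + b² = 289, so c = 17.
e = c/a = 17/15.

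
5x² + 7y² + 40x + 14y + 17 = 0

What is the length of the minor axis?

5(x² + 8x) + 7(y² + 2y) = -17
Completing the square gives 5(x + 4)² + 7(y + 1)² = -17 + 80 + 7 = 70.
Dividing both sides by 70: (x + 4)²/14 + (y + 1)²/10 = 1
Ellipse, center (-4, -1), major axis horizontal; a² = 14, b² = 10.
b² = 10 so b = √10; the minor axis has length 2b = 2√10.

2√10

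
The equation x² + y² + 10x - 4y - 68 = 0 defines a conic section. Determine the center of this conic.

(x² + 10x) + (y² - 4y) = 68
Complete the square: (x + 5)² + (y - 2)² = 68 + 25 + 4 = 97
So (x + 5)² + (y - 2)² = 97.
Circle centered at (-5, 2) with r² = 97.

(-5, 2)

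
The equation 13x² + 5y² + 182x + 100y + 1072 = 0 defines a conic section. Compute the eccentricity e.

e = 2√26/13

13(x² + 14x) + 5(y² + 20y) = -1072
Complete the square in x and y: 13(x + 7)² + 5(y + 10)² = -1072 + 637 + 500 = 65
Divide through by 65 to get (x + 7)²/5 + (y + 10)²/13 = 1.
Ellipse, center (-7, -10), major axis vertical; a² = 13, b² = 5.
c² = a² - b² = 8, so c = 2√2.
e = c/a = 2√2/√13 = 2√26/13.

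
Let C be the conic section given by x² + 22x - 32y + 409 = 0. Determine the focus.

Only x is squared. Complete the square in x: (x + 11)² = 32(y - 9).
Vertex (-11, 9); 4p = 32 so p = 8. Opens up.
Focus is p units from the vertex along the axis: (h, k + p).

(-11, 17)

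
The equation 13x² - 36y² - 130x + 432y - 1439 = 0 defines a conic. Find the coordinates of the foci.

(-2, 6) and (12, 6)

Rearranging, 13(x² - 10x) -36(y² - 12y) = 1439.
Complete the square in x and y: 13(x - 5)² -36(y - 6)² = 1439 + 325 - 1296 = 468
Divide by 468: (x - 5)²/36 - (y - 6)²/13 = 1
Hyperbola, center (5, 6), transverse axis horizontal; a² = 36, b² = 13.
c² = a² + b² = 36 + 13 = 49, so c = 7.
Foci lie on the horizontal axis through the center: (h ± c, k).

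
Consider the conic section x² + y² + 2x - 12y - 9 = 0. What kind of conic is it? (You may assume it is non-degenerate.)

circle

No xy term. Coefficients of x² and y² are A = 1, C = 1.
A = C (same sign) ⇒ circle.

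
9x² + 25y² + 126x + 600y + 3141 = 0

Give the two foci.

(-15, -12) and (1, -12)

Group the x- and y-terms: 9(x² + 14x) + 25(y² + 24y) = -3141
Complete the square: 9(x + 7)² + 25(y + 12)² = -3141 + 441 + 3600 = 900
Dividing both sides by 900: (x + 7)²/100 + (y + 12)²/36 = 1
Ellipse, center (-7, -12), major axis horizontal; a² = 100, b² = 36.
c² = a² - b² = 100 - 36 = 64, so c = 8.
Foci lie on the horizontal axis through the center: (h ± c, k).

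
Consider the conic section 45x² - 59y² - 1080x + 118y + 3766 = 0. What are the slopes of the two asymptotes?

Collect terms: 45(x² - 24x) -59(y² - 2y) = -3766
45(x - 12)² -59(y - 1)² = -3766 + 6480 - 59 = 2655
Dividing both sides by 2655: (x - 12)²/59 - (y - 1)²/45 = 1
Hyperbola, center (12, 1), transverse axis horizontal; a² = 59, b² = 45.
For a horizontal hyperbola the asymptotes have slope ±b/a.
Here that is ±3√5/√59 = ±3√295/59.

3√295/59 and -3√295/59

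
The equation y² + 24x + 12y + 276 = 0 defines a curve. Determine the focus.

(-16, -6)

Only y is squared. Complete the square in y: (y + 6)² = -24(x + 10).
Vertex (-10, -6); 4p = -24 so p = -6. Opens left.
Focus is p units from the vertex along the axis: (h + p, k).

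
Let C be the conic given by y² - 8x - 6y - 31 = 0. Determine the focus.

(-3, 3)

Only y is squared. Complete the square in y: (y - 3)² = 8(x + 5).
Vertex (-5, 3); 4p = 8 so p = 2. Opens right.
Focus is p units from the vertex along the axis: (h + p, k).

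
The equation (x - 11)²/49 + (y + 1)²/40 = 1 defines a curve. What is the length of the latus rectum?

80/7

Center (11, -1). The larger denominator 49 sits under the x-term, so the major axis is horizontal; a² = 49, b² = 40.
Latus rectum length = 2b²/a = 2·40/7 = 80/7.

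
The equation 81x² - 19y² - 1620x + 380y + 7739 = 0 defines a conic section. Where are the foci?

Collect terms: 81(x² - 20x) -19(y² - 20y) = -7739
Complete the square in x and y: 81(x - 10)² -19(y - 10)² = -7739 + 8100 - 1900 = -1539
Divide by -1539: (y - 10)²/81 - (x - 10)²/19 = 1
Hyperbola, center (10, 10), transverse axis vertical; a² = 81, b² = 19.
c² = a² + b² = 81 + 19 = 100, so c = 10.
Foci lie on the vertical axis through the center: (h, k ± c).

(10, 0) and (10, 20)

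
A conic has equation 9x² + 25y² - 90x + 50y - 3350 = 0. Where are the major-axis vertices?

Group: 9(x² - 10x) + 25(y² + 2y) = 3350
Completing the square gives 9(x - 5)² + 25(y + 1)² = 3350 + 225 + 25 = 3600.
Dividing both sides by 3600: (x - 5)²/400 + (y + 1)²/144 = 1
Ellipse, center (5, -1), major axis horizontal; a² = 400, b² = 144.
a = 20. Vertices at (h ± a, k).

(-15, -1) and (25, -1)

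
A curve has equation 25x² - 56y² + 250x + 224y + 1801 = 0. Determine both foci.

(-5, -7) and (-5, 11)

25(x² + 10x) -56(y² - 4y) = -1801
Complete the square in x and y: 25(x + 5)² -56(y - 2)² = -1801 + 625 - 224 = -1400
Divide through by -1400 to get (y - 2)²/25 - (x + 5)²/56 = 1.
Hyperbola, center (-5, 2), transverse axis vertical; a² = 25, b² = 56.
c² = a² + b² = 25 + 56 = 81, so c = 9.
Foci lie on the vertical axis through the center: (h, k ± c).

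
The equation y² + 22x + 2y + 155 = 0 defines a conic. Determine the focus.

Only y is squared. Complete the square in y: (y + 1)² = -22(x + 7).
Vertex (-7, -1); 4p = -22 so p = -11/2. Opens left.
Focus is p units from the vertex along the axis: (h + p, k).

(-25/2, -1)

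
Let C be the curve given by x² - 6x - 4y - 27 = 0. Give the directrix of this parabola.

y = -10

Only x is squared. Complete the square in x: (x - 3)² = 4(y + 9).
Vertex (3, -9); 4p = 4 so p = 1. Opens up.
Directrix is the horizontal line y = k − p = -9 − (1) = -10.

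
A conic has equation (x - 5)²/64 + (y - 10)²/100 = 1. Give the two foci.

(5, 4) and (5, 16)

Center (5, 10). The larger denominator 100 sits under the y-term, so the major axis is vertical; a² = 100, b² = 64.
c² = a² - b² = 100 - 64 = 36, so c = 6.
Foci lie on the vertical axis through the center: (h, k ± c).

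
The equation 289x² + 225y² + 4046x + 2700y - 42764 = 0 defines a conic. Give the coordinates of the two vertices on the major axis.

(-7, -23) and (-7, 11)

Group: 289(x² + 14x) + 225(y² + 12y) = 42764
289(x + 7)² + 225(y + 6)² = 42764 + 14161 + 8100 = 65025
Dividing both sides by 65025: (x + 7)²/225 + (y + 6)²/289 = 1
Ellipse, center (-7, -6), major axis vertical; a² = 289, b² = 225.
a = 17. Vertices at (h, k ± a).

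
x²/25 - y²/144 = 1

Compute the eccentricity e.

e = 13/5

Center (0, 0). The positive term is the x-term, so the transverse axis is horizontal; a² = 25, b² = 144.
c² = a² + b² = 169, so c = 13.
e = c/a = 13/5.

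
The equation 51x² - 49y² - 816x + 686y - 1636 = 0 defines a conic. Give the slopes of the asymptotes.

√51/7 and -√51/7

Group: 51(x² - 16x) -49(y² - 14y) = 1636
Completing the square gives 51(x - 8)² -49(y - 7)² = 1636 + 3264 - 2401 = 2499.
Divide through by 2499 to get (x - 8)²/49 - (y - 7)²/51 = 1.
Hyperbola, center (8, 7), transverse axis horizontal; a² = 49, b² = 51.
For a horizontal hyperbola the asymptotes have slope ±b/a.
Here that is ±√51/7.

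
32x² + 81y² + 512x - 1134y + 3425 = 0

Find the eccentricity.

e = 7/9

32(x² + 16x) + 81(y² - 14y) = -3425
Complete the square in x and y: 32(x + 8)² + 81(y - 7)² = -3425 + 2048 + 3969 = 2592
Divide by 2592: (x + 8)²/81 + (y - 7)²/32 = 1
Ellipse, center (-8, 7), major axis horizontal; a² = 81, b² = 32.
c² = a² - b² = 49, so c = 7.
e = c/a = 7/9.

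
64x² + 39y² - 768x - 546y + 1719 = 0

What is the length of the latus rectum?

39/4

64(x² - 12x) + 39(y² - 14y) = -1719
Completing the square gives 64(x - 6)² + 39(y - 7)² = -1719 + 2304 + 1911 = 2496.
Dividing both sides by 2496: (x - 6)²/39 + (y - 7)²/64 = 1
Ellipse, center (6, 7), major axis vertical; a² = 64, b² = 39.
Latus rectum length = 2b²/a = 2·39/8 = 39/4.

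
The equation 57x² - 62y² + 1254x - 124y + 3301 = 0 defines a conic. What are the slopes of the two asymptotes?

√3534/62 and -√3534/62

Group: 57(x² + 22x) -62(y² + 2y) = -3301
Completing the square gives 57(x + 11)² -62(y + 1)² = -3301 + 6897 - 62 = 3534.
Divide by 3534: (x + 11)²/62 - (y + 1)²/57 = 1
Hyperbola, center (-11, -1), transverse axis horizontal; a² = 62, b² = 57.
For a horizontal hyperbola the asymptotes have slope ±b/a.
Here that is ±√57/√62 = ±√3534/62.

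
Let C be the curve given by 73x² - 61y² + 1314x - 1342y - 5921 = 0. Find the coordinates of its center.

(-9, -11)

73(x² + 18x) -61(y² + 22y) = 5921
Complete the square: 73(x + 9)² -61(y + 11)² = 5921 + 5913 - 7381 = 4453
Dividing both sides by 4453: (x + 9)²/61 - (y + 11)²/73 = 1
Hyperbola with center (-9, -11).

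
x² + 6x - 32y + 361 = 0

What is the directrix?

y = 3

Only x is squared. Complete the square in x: (x + 3)² = 32(y - 11).
Vertex (-3, 11); 4p = 32 so p = 8. Opens up.
Directrix is the horizontal line y = k − p = 11 − (8) = 3.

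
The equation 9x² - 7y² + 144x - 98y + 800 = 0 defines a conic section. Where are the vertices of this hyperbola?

(-8, -16) and (-8, 2)

Group the x- and y-terms: 9(x² + 16x) -7(y² + 14y) = -800
Complete the square in x and y: 9(x + 8)² -7(y + 7)² = -800 + 576 - 343 = -567
Dividing both sides by -567: (y + 7)²/81 - (x + 8)²/63 = 1
Hyperbola, center (-8, -7), transverse axis vertical; a² = 81, b² = 63.
a = 9. Vertices at (h, k ± a).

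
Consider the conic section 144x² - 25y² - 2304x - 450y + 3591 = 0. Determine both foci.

(-5, -9) and (21, -9)

144(x² - 16x) -25(y² + 18y) = -3591
Complete the square in x and y: 144(x - 8)² -25(y + 9)² = -3591 + 9216 - 2025 = 3600
Dividing both sides by 3600: (x - 8)²/25 - (y + 9)²/144 = 1
Hyperbola, center (8, -9), transverse axis horizontal; a² = 25, b² = 144.
c² = a² + b² = 25 + 144 = 169, so c = 13.
Foci lie on the horizontal axis through the center: (h ± c, k).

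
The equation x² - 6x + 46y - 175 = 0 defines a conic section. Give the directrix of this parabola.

Only x is squared. Complete the square in x: (x - 3)² = -46(y - 4).
Vertex (3, 4); 4p = -46 so p = -23/2. Opens down.
Directrix is the horizontal line y = k − p = 4 − (-23/2) = 31/2.

y = 31/2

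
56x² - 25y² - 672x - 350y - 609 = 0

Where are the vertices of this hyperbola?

(1, -7) and (11, -7)

Group the x- and y-terms: 56(x² - 12x) -25(y² + 14y) = 609
Complete the square: 56(x - 6)² -25(y + 7)² = 609 + 2016 - 1225 = 1400
Divide by 1400: (x - 6)²/25 - (y + 7)²/56 = 1
Hyperbola, center (6, -7), transverse axis horizontal; a² = 25, b² = 56.
a = 5. Vertices at (h ± a, k).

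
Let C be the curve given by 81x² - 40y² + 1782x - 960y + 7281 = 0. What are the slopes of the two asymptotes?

9√10/20 and -9√10/20

Collect terms: 81(x² + 22x) -40(y² + 24y) = -7281
Complete the square in x and y: 81(x + 11)² -40(y + 12)² = -7281 + 9801 - 5760 = -3240
Dividing both sides by -3240: (y + 12)²/81 - (x + 11)²/40 = 1
Hyperbola, center (-11, -12), transverse axis vertical; a² = 81, b² = 40.
For a vertical hyperbola the asymptotes have slope ±a/b.
Here that is ±9/2√10 = ±9√10/20.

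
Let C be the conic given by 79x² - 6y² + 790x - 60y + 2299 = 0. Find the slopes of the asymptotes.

Collect terms: 79(x² + 10x) -6(y² + 10y) = -2299
Complete the square: 79(x + 5)² -6(y + 5)² = -2299 + 1975 - 150 = -474
Divide through by -474 to get (y + 5)²/79 - (x + 5)²/6 = 1.
Hyperbola, center (-5, -5), transverse axis vertical; a² = 79, b² = 6.
For a vertical hyperbola the asymptotes have slope ±a/b.
Here that is ±√79/√6 = ±√474/6.

√474/6 and -√474/6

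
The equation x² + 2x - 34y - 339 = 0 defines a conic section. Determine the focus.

(-1, -3/2)

Only x is squared. Complete the square in x: (x + 1)² = 34(y + 10).
Vertex (-1, -10); 4p = 34 so p = 17/2. Opens up.
Focus is p units from the vertex along the axis: (h, k + p).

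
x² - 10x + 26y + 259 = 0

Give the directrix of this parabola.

Only x is squared. Complete the square in x: (x - 5)² = -26(y + 9).
Vertex (5, -9); 4p = -26 so p = -13/2. Opens down.
Directrix is the horizontal line y = k − p = -9 − (-13/2) = -5/2.

y = -5/2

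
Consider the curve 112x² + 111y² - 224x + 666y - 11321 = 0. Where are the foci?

(1, -4) and (1, -2)

Rearranging, 112(x² - 2x) + 111(y² + 6y) = 11321.
Complete the square in x and y: 112(x - 1)² + 111(y + 3)² = 11321 + 112 + 999 = 12432
Divide through by 12432 to get (x - 1)²/111 + (y + 3)²/112 = 1.
Ellipse, center (1, -3), major axis vertical; a² = 112, b² = 111.
c² = a² - b² = 112 - 111 = 1, so c = 1.
Foci lie on the vertical axis through the center: (h, k ± c).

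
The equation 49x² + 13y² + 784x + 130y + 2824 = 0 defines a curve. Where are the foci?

Group the x- and y-terms: 49(x² + 16x) + 13(y² + 10y) = -2824
Complete the square: 49(x + 8)² + 13(y + 5)² = -2824 + 3136 + 325 = 637
Dividing both sides by 637: (x + 8)²/13 + (y + 5)²/49 = 1
Ellipse, center (-8, -5), major axis vertical; a² = 49, b² = 13.
c² = a² - b² = 49 - 13 = 36, so c = 6.
Foci lie on the vertical axis through the center: (h, k ± c).

(-8, -11) and (-8, 1)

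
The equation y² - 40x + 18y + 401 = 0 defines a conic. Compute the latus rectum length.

Only y is squared. Complete the square in y: (y + 9)² = 40(x - 8).
Vertex (8, -9); 4p = 40 so p = 10. Opens right.
Latus rectum length = |4p| = 40.

40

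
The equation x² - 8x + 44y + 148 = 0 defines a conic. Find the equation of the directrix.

y = 8

Only x is squared. Complete the square in x: (x - 4)² = -44(y + 3).
Vertex (4, -3); 4p = -44 so p = -11. Opens down.
Directrix is the horizontal line y = k − p = -3 − (-11) = 8.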